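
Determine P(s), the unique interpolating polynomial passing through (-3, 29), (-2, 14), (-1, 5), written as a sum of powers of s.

P(s) = 3s^2 + 2

Build the Lagrange basis polynomials:
L_0(s) = (s + 2)(s + 1) / [2] = (1/2)s^2 + (3/2)s + 1
L_1(s) = (s + 3)(s + 1) / [-1] = -s^2 - 4s - 3
L_2(s) = (s + 3)(s + 2) / [2] = (1/2)s^2 + (5/2)s + 3
P(s) = 29·L_0 + 14·L_1 + 5·L_2
  29·L_0(s) = (29/2)s^2 + (87/2)s + 29
  14·L_1(s) = -14s^2 - 56s - 42
  5·L_2(s) = (5/2)s^2 + (25/2)s + 15
Adding term by term: 3s^2 + 2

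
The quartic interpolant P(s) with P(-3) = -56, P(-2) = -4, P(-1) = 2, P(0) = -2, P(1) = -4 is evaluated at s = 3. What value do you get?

L_0(3) = (5)·(4)·(3)·(2)/[(-1)·(-2)·(-3)·(-4)] = 5
L_1(3) = (6)·(4)·(3)·(2)/[(1)·(-1)·(-2)·(-3)] = -24
L_2(3) = (6)·(5)·(3)·(2)/[(2)·(1)·(-1)·(-2)] = 45
L_3(3) = (6)·(5)·(4)·(2)/[(3)·(2)·(1)·(-1)] = -40
L_4(3) = (6)·(5)·(4)·(3)/[(4)·(3)·(2)·(1)] = 15
Sum: (-56)·(5) + (-4)·(-24) + 2·(45) + (-2)·(-40) + (-4)·(15) = -74

-74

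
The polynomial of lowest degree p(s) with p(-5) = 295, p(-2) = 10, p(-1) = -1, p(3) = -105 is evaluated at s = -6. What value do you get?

534

Evaluate each Lagrange basis at s = -6:
L_0(-6) = (-4)·(-5)·(-9)/[(-3)·(-4)·(-8)] = 15/8
L_1(-6) = (-1)·(-5)·(-9)/[(3)·(-1)·(-5)] = -3
L_2(-6) = (-1)·(-4)·(-9)/[(4)·(1)·(-4)] = 9/4
L_3(-6) = (-1)·(-4)·(-5)/[(8)·(5)·(4)] = -1/8
Sum: 295·(15/8) + 10·(-3) + (-1)·(9/4) + (-105)·(-1/8) = 534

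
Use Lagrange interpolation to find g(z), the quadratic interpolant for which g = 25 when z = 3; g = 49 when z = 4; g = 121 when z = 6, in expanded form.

Build the Lagrange basis polynomials:
L_0(z) = (z - 4)(z - 6) / [3] = (1/3)z^2 - (10/3)z + 8
L_1(z) = (z - 3)(z - 6) / [-2] = -(1/2)z^2 + (9/2)z - 9
L_2(z) = (z - 3)(z - 4) / [6] = (1/6)z^2 - (7/6)z + 2
g(z) = 25·L_0 + 49·L_1 + 121·L_2
  25·L_0(z) = (25/3)z^2 - (250/3)z + 200
  49·L_1(z) = -(49/2)z^2 + (441/2)z - 441
  121·L_2(z) = (121/6)z^2 - (847/6)z + 242
Adding term by term: 4z^2 - 4z + 1

g(z) = 4z^2 - 4z + 1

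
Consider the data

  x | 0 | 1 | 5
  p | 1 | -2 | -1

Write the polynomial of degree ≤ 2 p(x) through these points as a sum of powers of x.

p(x) = (13/20)x^2 - (73/20)x + 1

Newton's divided differences:
p[0,1] = (-2 - 1) / (1 - 0) = -3
p[1,5] = (-1 - (-2)) / (5 - 1) = 1/4
p[0,1,5] = (1/4 - (-3)) / (5 - 0) = 13/20
p(x) = 1 + (-3)·x + (13/20)·x(x - 1)
Expanding: p(x) = (13/20)x^2 - (73/20)x + 1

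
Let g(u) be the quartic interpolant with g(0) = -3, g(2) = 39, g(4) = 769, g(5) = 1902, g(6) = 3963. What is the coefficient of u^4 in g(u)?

The leading coefficient equals the top divided difference g[0,2,4,5,6].
g[0,2] = (39 - (-3)) / (2 - 0) = 21
g[2,4] = (769 - 39) / (4 - 2) = 365
g[4,5] = (1902 - 769) / (5 - 4) = 1133
g[5,6] = (3963 - 1902) / (6 - 5) = 2061
g[0,2,4] = (365 - 21) / (4 - 0) = 86
g[2,4,5] = (1133 - 365) / (5 - 2) = 256
g[4,5,6] = (2061 - 1133) / (6 - 4) = 464
g[0,2,4,5] = (256 - 86) / (5 - 0) = 34
g[2,4,5,6] = (464 - 256) / (6 - 2) = 52
g[0,2,4,5,6] = (52 - 34) / (6 - 0) = 3

3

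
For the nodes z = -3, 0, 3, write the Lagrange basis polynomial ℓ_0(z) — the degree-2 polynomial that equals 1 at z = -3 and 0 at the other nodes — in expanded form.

ℓ_0(z) = z(z - 3) / [(-3)·(-6)]
       = (z^2 - 3z) / (18)

ℓ_0(z) = (1/18)z^2 - (1/6)z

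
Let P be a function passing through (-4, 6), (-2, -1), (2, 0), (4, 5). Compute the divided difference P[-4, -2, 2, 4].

P[-4,-2] = (-1 - 6) / (-2 - (-4)) = -7/2
P[-2,2] = (0 - (-1)) / (2 - (-2)) = 1/4
P[2,4] = (5 - 0) / (4 - 2) = 5/2
P[-4,-2,2] = (1/4 - (-7/2)) / (2 - (-4)) = 5/8
P[-2,2,4] = (5/2 - 1/4) / (4 - (-2)) = 3/8
P[-4,-2,2,4] = (3/8 - 5/8) / (4 - (-4)) = -1/32

-1/32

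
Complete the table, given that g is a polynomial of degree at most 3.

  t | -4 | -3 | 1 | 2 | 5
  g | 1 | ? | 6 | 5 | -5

25/9

The 4 known values determine g uniquely (degree ≤ 3).
L_0(-3) = (-4)·(-5)·(-8)/[(-5)·(-6)·(-9)] = 16/27
L_1(-3) = (1)·(-5)·(-8)/[(5)·(-1)·(-4)] = 2
L_2(-3) = (1)·(-4)·(-8)/[(6)·(1)·(-3)] = -16/9
L_3(-3) = (1)·(-4)·(-5)/[(9)·(4)·(3)] = 5/27
Sum: 1·(16/27) + 6·(2) + 5·(-16/9) + (-5)·(5/27) = 25/9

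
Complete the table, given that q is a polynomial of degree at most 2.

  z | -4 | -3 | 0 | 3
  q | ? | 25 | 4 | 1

36

The 3 known values determine q uniquely (degree ≤ 2).
L_0(-4) = (-4)·(-7)/[(-3)·(-6)] = 14/9
L_1(-4) = (-1)·(-7)/[(3)·(-3)] = -7/9
L_2(-4) = (-1)·(-4)/[(6)·(3)] = 2/9
Sum: 25·(14/9) + 4·(-7/9) + 1·(2/9) = 36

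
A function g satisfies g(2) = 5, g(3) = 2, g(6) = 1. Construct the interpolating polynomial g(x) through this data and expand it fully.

L_0(x) = (x - 3)(x - 6) / [4] = (1/4)x^2 - (9/4)x + 9/2
L_1(x) = (x - 2)(x - 6) / [-3] = -(1/3)x^2 + (8/3)x - 4
L_2(x) = (x - 2)(x - 3) / [12] = (1/12)x^2 - (5/12)x + 1/2
g(x) = 5·L_0 + 2·L_1 + 1·L_2
  5·L_0(x) = (5/4)x^2 - (45/4)x + 45/2
  2·L_1(x) = -(2/3)x^2 + (16/3)x - 8
  1·L_2(x) = (1/12)x^2 - (5/12)x + 1/2
Adding term by term: (2/3)x^2 - (19/3)x + 15

g(x) = (2/3)x^2 - (19/3)x + 15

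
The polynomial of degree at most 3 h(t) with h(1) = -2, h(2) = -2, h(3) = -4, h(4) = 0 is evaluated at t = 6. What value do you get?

Using Newton's divided-difference form:
h[1,2] = (-2 - (-2)) / (2 - 1) = 0
h[2,3] = (-4 - (-2)) / (3 - 2) = -2
h[3,4] = (0 - (-4)) / (4 - 3) = 4
h[1,2,3] = (-2 - 0) / (3 - 1) = -1
h[2,3,4] = (4 - (-2)) / (4 - 2) = 3
h[1,2,3,4] = (3 - (-1)) / (4 - 1) = 4/3
h(6) = -2 + 0·(5) + (-1)·(5)·(4) + (4/3)·(5)·(4)·(3) = 58

58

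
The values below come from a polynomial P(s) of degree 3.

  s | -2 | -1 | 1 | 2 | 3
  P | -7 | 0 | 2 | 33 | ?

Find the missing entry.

108

The 4 known values determine P uniquely (degree ≤ 3).
Evaluate each Lagrange basis at s = 3:
L_0(3) = (4)·(2)·(1)/[(-1)·(-3)·(-4)] = -2/3
L_1(3) = (5)·(2)·(1)/[(1)·(-2)·(-3)] = 5/3
L_2(3) = (5)·(4)·(1)/[(3)·(2)·(-1)] = -10/3
L_3(3) = (5)·(4)·(2)/[(4)·(3)·(1)] = 10/3
Sum: (-7)·(-2/3) + 0 + 2·(-10/3) + 33·(10/3) = 108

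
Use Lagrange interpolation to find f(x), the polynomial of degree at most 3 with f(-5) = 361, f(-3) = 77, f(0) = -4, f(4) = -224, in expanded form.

f(x) = -3x^3 - x^2 - 3x - 4

L_0(x) = (x + 3)x(x - 4) / [-90] = -(1/90)x^3 + (1/90)x^2 + (2/15)x
L_1(x) = (x + 5)x(x - 4) / [42] = (1/42)x^3 + (1/42)x^2 - (10/21)x
L_2(x) = (x + 5)(x + 3)(x - 4) / [-60] = -(1/60)x^3 - (1/15)x^2 + (17/60)x + 1
L_3(x) = (x + 5)(x + 3)x / [252] = (1/252)x^3 + (2/63)x^2 + (5/84)x
f(x) = 361·L_0 + 77·L_1 + (-4)·L_2 + (-224)·L_3
  361·L_0(x) = -(361/90)x^3 + (361/90)x^2 + (722/15)x
  77·L_1(x) = (11/6)x^3 + (11/6)x^2 - (110/3)x
  (-4)·L_2(x) = (1/15)x^3 + (4/15)x^2 - (17/15)x - 4
  (-224)·L_3(x) = -(8/9)x^3 - (64/9)x^2 - (40/3)x
Adding term by term: -3x^3 - x^2 - 3x - 4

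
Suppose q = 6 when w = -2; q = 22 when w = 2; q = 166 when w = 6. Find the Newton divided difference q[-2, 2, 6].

q[-2,2] = (22 - 6) / (2 - (-2)) = 4
q[2,6] = (166 - 22) / (6 - 2) = 36
q[-2,2,6] = (36 - 4) / (6 - (-2)) = 4

4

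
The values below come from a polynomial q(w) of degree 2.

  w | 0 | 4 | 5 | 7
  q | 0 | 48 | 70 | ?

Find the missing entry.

126

The 3 known values determine q uniquely (degree ≤ 2).
Evaluate each Lagrange basis at w = 7:
L_0(7) = (3)·(2)/[(-4)·(-5)] = 3/10
L_1(7) = (7)·(2)/[(4)·(-1)] = -7/2
L_2(7) = (7)·(3)/[(5)·(1)] = 21/5
Sum: 0 + 48·(-7/2) + 70·(21/5) = 126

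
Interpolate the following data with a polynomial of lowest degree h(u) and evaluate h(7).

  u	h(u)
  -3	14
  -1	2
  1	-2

34

Evaluate each Lagrange basis at u = 7:
L_0(7) = (8)·(6)/[(-2)·(-4)] = 6
L_1(7) = (10)·(6)/[(2)·(-2)] = -15
L_2(7) = (10)·(8)/[(4)·(2)] = 10
Sum: 14·(6) + 2·(-15) + (-2)·(10) = 34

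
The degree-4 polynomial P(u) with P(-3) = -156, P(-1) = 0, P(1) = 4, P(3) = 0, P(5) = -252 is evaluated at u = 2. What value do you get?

9

L_0(2) = (3)·(1)·(-1)·(-3)/[(-2)·(-4)·(-6)·(-8)] = 3/128
L_1(2) = (5)·(1)·(-1)·(-3)/[(2)·(-2)·(-4)·(-6)] = -5/32
L_2(2) = (5)·(3)·(-1)·(-3)/[(4)·(2)·(-2)·(-4)] = 45/64
L_3(2) = (5)·(3)·(1)·(-3)/[(6)·(4)·(2)·(-2)] = 15/32
L_4(2) = (5)·(3)·(1)·(-1)/[(8)·(6)·(4)·(2)] = -5/128
Sum: (-156)·(3/128) + 0 + 4·(45/64) + 0 + (-252)·(-5/128) = 9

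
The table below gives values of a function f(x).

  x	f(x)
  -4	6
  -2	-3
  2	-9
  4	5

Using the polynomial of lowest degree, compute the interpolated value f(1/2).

-2703/256

L_0(1/2) = (5/2)·(-3/2)·(-7/2)/[(-2)·(-6)·(-8)] = -35/256
L_1(1/2) = (9/2)·(-3/2)·(-7/2)/[(2)·(-4)·(-6)] = 63/128
L_2(1/2) = (9/2)·(5/2)·(-7/2)/[(6)·(4)·(-2)] = 105/128
L_3(1/2) = (9/2)·(5/2)·(-3/2)/[(8)·(6)·(2)] = -45/256
Sum: 6·(-35/256) + (-3)·(63/128) + (-9)·(105/128) + 5·(-45/256) = -2703/256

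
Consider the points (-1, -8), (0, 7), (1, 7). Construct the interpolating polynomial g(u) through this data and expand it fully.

g(u) = -(15/2)u^2 + (15/2)u + 7

Newton's divided differences:
g[-1,0] = (7 - (-8)) / (0 - (-1)) = 15
g[0,1] = (7 - 7) / (1 - 0) = 0
g[-1,0,1] = (0 - 15) / (1 - (-1)) = -15/2
g(u) = -8 + 15·(u + 1) + (-15/2)·(u + 1)u
Expanding: g(u) = -(15/2)u^2 + (15/2)u + 7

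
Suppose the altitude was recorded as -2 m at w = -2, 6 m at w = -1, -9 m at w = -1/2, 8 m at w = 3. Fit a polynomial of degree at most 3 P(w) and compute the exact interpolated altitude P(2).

-488/7

L_0(2) = (3)·(5/2)·(-1)/[(-1)·(-3/2)·(-5)] = 1
L_1(2) = (4)·(5/2)·(-1)/[(1)·(-1/2)·(-4)] = -5
L_2(2) = (4)·(3)·(-1)/[(3/2)·(1/2)·(-7/2)] = 32/7
L_3(2) = (4)·(3)·(5/2)/[(5)·(4)·(7/2)] = 3/7
Sum: (-2)·(1) + 6·(-5) + (-9)·(32/7) + 8·(3/7) = -488/7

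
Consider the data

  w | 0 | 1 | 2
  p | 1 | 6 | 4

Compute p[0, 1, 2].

-7/2

p[0,1] = (6 - 1) / (1 - 0) = 5
p[1,2] = (4 - 6) / (2 - 1) = -2
p[0,1,2] = (-2 - 5) / (2 - 0) = -7/2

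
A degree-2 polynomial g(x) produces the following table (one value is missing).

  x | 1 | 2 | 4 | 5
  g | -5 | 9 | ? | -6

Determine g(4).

The 3 known values determine g uniquely (degree ≤ 2).
L_0(4) = (2)·(-1)/[(-1)·(-4)] = -1/2
L_1(4) = (3)·(-1)/[(1)·(-3)] = 1
L_2(4) = (3)·(2)/[(4)·(3)] = 1/2
Sum: (-5)·(-1/2) + 9·(1) + (-6)·(1/2) = 17/2

17/2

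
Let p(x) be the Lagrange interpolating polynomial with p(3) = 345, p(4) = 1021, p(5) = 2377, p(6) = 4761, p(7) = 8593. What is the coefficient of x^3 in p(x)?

4

Build the Lagrange basis polynomials:
L_0(x) = (x - 4)(x - 5)(x - 6)(x - 7) / [24] = (1/24)x^4 - (11/12)x^3 + (179/24)x^2 - (319/12)x + 35
L_1(x) = (x - 3)(x - 5)(x - 6)(x - 7) / [-6] = -(1/6)x^4 + (7/2)x^3 - (161/6)x^2 + (177/2)x - 105
L_2(x) = (x - 3)(x - 4)(x - 6)(x - 7) / [4] = (1/4)x^4 - 5x^3 + (145/4)x^2 - (225/2)x + 126
L_3(x) = (x - 3)(x - 4)(x - 5)(x - 7) / [-6] = -(1/6)x^4 + (19/6)x^3 - (131/6)x^2 + (389/6)x - 70
L_4(x) = (x - 3)(x - 4)(x - 5)(x - 6) / [24] = (1/24)x^4 - (3/4)x^3 + (119/24)x^2 - (57/4)x + 15
p(x) = 345·L_0 + 1021·L_1 + 2377·L_2 + 4761·L_3 + 8593·L_4
Only the coefficient of x^3 is needed; take it from each L_i and combine:
345·(-11/12) + 1021·(7/2) + 2377·(-5) + 4761·(19/6) + 8593·(-3/4) = 4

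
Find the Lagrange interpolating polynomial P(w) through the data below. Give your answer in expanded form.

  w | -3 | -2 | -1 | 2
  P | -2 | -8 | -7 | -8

P(w) = -(23/30)w^3 - (11/10)w^2 + (46/15)w - 18/5

Build the Lagrange basis polynomials:
L_0(w) = (w + 2)(w + 1)(w - 2) / [-10] = -(1/10)w^3 - (1/10)w^2 + (2/5)w + 2/5
L_1(w) = (w + 3)(w + 1)(w - 2) / [4] = (1/4)w^3 + (1/2)w^2 - (5/4)w - 3/2
L_2(w) = (w + 3)(w + 2)(w - 2) / [-6] = -(1/6)w^3 - (1/2)w^2 + (2/3)w + 2
L_3(w) = (w + 3)(w + 2)(w + 1) / [60] = (1/60)w^3 + (1/10)w^2 + (11/60)w + 1/10
P(w) = (-2)·L_0 + (-8)·L_1 + (-7)·L_2 + (-8)·L_3
  (-2)·L_0(w) = (1/5)w^3 + (1/5)w^2 - (4/5)w - 4/5
  (-8)·L_1(w) = -2w^3 - 4w^2 + 10w + 12
  (-7)·L_2(w) = (7/6)w^3 + (7/2)w^2 - (14/3)w - 14
  (-8)·L_3(w) = -(2/15)w^3 - (4/5)w^2 - (22/15)w - 4/5
Adding term by term: -(23/30)w^3 - (11/10)w^2 + (46/15)w - 18/5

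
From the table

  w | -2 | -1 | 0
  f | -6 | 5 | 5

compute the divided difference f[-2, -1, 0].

f[-2,-1] = (5 - (-6)) / (-1 - (-2)) = 11
f[-1,0] = (5 - 5) / (0 - (-1)) = 0
f[-2,-1,0] = (0 - 11) / (0 - (-2)) = -11/2

-11/2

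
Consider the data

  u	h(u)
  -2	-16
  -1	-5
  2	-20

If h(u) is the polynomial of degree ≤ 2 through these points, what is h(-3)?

-35

Using Newton's divided-difference form:
h[-2,-1] = (-5 - (-16)) / (-1 - (-2)) = 11
h[-1,2] = (-20 - (-5)) / (2 - (-1)) = -5
h[-2,-1,2] = (-5 - 11) / (2 - (-2)) = -4
h(-3) = -16 + 11·(-1) + (-4)·(-1)·(-2) = -35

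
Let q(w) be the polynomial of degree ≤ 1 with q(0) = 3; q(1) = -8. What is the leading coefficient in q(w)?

Build the Lagrange basis polynomials:
L_0(w) = (w - 1) / [-1] = -w + 1
L_1(w) = w / [1] = w
q(w) = 3·L_0 + (-8)·L_1
Only the coefficient of w is needed; take it from each L_i and combine:
3·(-1) + (-8)·(1) = -11

-11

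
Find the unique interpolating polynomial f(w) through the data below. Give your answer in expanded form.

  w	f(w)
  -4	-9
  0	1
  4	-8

L_0(w) = w(w - 4) / [32] = (1/32)w^2 - (1/8)w
L_1(w) = (w + 4)(w - 4) / [-16] = -(1/16)w^2 + 1
L_2(w) = (w + 4)w / [32] = (1/32)w^2 + (1/8)w
f(w) = (-9)·L_0 + 1·L_1 + (-8)·L_2
  (-9)·L_0(w) = -(9/32)w^2 + (9/8)w
  1·L_1(w) = -(1/16)w^2 + 1
  (-8)·L_2(w) = -(1/4)w^2 - w
Adding term by term: -(19/32)w^2 + (1/8)w + 1

f(w) = -(19/32)w^2 + (1/8)w + 1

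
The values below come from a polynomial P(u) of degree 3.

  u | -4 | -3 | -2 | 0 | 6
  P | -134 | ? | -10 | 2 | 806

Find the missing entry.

The 4 known values determine P uniquely (degree ≤ 3).
L_0(-3) = (-1)·(-3)·(-9)/[(-2)·(-4)·(-10)] = 27/80
L_1(-3) = (1)·(-3)·(-9)/[(2)·(-2)·(-8)] = 27/32
L_2(-3) = (1)·(-1)·(-9)/[(4)·(2)·(-6)] = -3/16
L_3(-3) = (1)·(-1)·(-3)/[(10)·(8)·(6)] = 1/160
Sum: (-134)·(27/80) + (-10)·(27/32) + 2·(-3/16) + 806·(1/160) = -49

-49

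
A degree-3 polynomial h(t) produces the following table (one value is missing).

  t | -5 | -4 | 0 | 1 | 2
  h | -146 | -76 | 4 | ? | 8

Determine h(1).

4

The 4 known values determine h uniquely (degree ≤ 3).
Evaluate each Lagrange basis at t = 1:
L_0(1) = (5)·(1)·(-1)/[(-1)·(-5)·(-7)] = 1/7
L_1(1) = (6)·(1)·(-1)/[(1)·(-4)·(-6)] = -1/4
L_2(1) = (6)·(5)·(-1)/[(5)·(4)·(-2)] = 3/4
L_3(1) = (6)·(5)·(1)/[(7)·(6)·(2)] = 5/14
Sum: (-146)·(1/7) + (-76)·(-1/4) + 4·(3/4) + 8·(5/14) = 4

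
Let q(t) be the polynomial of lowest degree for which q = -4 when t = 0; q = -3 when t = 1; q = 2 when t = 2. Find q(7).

87

Evaluate each Lagrange basis at t = 7:
L_0(7) = (6)·(5)/[(-1)·(-2)] = 15
L_1(7) = (7)·(5)/[(1)·(-1)] = -35
L_2(7) = (7)·(6)/[(2)·(1)] = 21
Sum: (-4)·(15) + (-3)·(-35) + 2·(21) = 87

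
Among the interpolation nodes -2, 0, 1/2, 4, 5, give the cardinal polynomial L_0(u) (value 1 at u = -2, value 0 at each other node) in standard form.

L_0(u) = (1/210)u^4 - (19/420)u^3 + (7/60)u^2 - (1/21)u

L_0(u) = u(u - 1/2)(u - 4)(u - 5) / [(-2)·(-5/2)·(-6)·(-7)]
       = (u^4 - (19/2)u^3 + (49/2)u^2 - 10u) / (210)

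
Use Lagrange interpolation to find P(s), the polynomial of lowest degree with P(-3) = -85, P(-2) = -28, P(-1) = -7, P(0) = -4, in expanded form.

L_0(s) = (s + 2)(s + 1)s / [-6] = -(1/6)s^3 - (1/2)s^2 - (1/3)s
L_1(s) = (s + 3)(s + 1)s / [2] = (1/2)s^3 + 2s^2 + (3/2)s
L_2(s) = (s + 3)(s + 2)s / [-2] = -(1/2)s^3 - (5/2)s^2 - 3s
L_3(s) = (s + 3)(s + 2)(s + 1) / [6] = (1/6)s^3 + s^2 + (11/6)s + 1
P(s) = (-85)·L_0 + (-28)·L_1 + (-7)·L_2 + (-4)·L_3
  (-85)·L_0(s) = (85/6)s^3 + (85/2)s^2 + (85/3)s
  (-28)·L_1(s) = -14s^3 - 56s^2 - 42s
  (-7)·L_2(s) = (7/2)s^3 + (35/2)s^2 + 21s
  (-4)·L_3(s) = -(2/3)s^3 - 4s^2 - (22/3)s - 4
Adding term by term: 3s^3 - 4

P(s) = 3s^3 - 4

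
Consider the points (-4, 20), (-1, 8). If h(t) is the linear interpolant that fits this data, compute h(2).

-4

L_0(2) = (3)/[(-3)] = -1
L_1(2) = (6)/[(3)] = 2
Sum: 20·(-1) + 8·(2) = -4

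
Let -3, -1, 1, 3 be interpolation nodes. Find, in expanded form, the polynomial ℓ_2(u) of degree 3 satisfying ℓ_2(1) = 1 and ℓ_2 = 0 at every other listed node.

ℓ_2(u) = -(1/16)u^3 - (1/16)u^2 + (9/16)u + 9/16

ℓ_2(u) = (u + 3)(u + 1)(u - 3) / [(4)·(2)·(-2)]
       = (u^3 + u^2 - 9u - 9) / (-16)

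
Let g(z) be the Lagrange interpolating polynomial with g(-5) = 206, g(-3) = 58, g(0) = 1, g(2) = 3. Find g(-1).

Evaluate each Lagrange basis at z = -1:
L_0(-1) = (2)·(-1)·(-3)/[(-2)·(-5)·(-7)] = -3/35
L_1(-1) = (4)·(-1)·(-3)/[(2)·(-3)·(-5)] = 2/5
L_2(-1) = (4)·(2)·(-3)/[(5)·(3)·(-2)] = 4/5
L_3(-1) = (4)·(2)·(-1)/[(7)·(5)·(2)] = -4/35
Sum: 206·(-3/35) + 58·(2/5) + 1·(4/5) + 3·(-4/35) = 6

6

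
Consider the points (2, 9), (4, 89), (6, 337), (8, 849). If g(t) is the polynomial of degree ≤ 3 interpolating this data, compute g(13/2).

Using Newton's divided-difference form:
g[2,4] = (89 - 9) / (4 - 2) = 40
g[4,6] = (337 - 89) / (6 - 4) = 124
g[6,8] = (849 - 337) / (8 - 6) = 256
g[2,4,6] = (124 - 40) / (6 - 2) = 21
g[4,6,8] = (256 - 124) / (8 - 4) = 33
g[2,4,6,8] = (33 - 21) / (8 - 2) = 2
g(13/2) = 9 + 40·(9/2) + 21·(9/2)·(5/2) + 2·(9/2)·(5/2)·(1/2) = 873/2

873/2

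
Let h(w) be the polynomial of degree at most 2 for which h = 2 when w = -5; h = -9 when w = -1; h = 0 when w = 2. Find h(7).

335/7

Evaluate each Lagrange basis at w = 7:
L_0(7) = (8)·(5)/[(-4)·(-7)] = 10/7
L_1(7) = (12)·(5)/[(4)·(-3)] = -5
L_2(7) = (12)·(8)/[(7)·(3)] = 32/7
Sum: 2·(10/7) + (-9)·(-5) + 0 = 335/7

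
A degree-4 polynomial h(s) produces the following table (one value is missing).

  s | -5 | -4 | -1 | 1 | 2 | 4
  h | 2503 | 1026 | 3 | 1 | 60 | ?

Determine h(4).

The 5 known values determine h uniquely (degree ≤ 4).
L_0(4) = (8)·(5)·(3)·(2)/[(-1)·(-4)·(-6)·(-7)] = 10/7
L_1(4) = (9)·(5)·(3)·(2)/[(1)·(-3)·(-5)·(-6)] = -3
L_2(4) = (9)·(8)·(3)·(2)/[(4)·(3)·(-2)·(-3)] = 6
L_3(4) = (9)·(8)·(5)·(2)/[(6)·(5)·(2)·(-1)] = -12
L_4(4) = (9)·(8)·(5)·(3)/[(7)·(6)·(3)·(1)] = 60/7
Sum: 2503·(10/7) + 1026·(-3) + 3·(6) + 1·(-12) + 60·(60/7) = 1018

1018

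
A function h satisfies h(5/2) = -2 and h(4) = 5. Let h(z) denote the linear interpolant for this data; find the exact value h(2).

Evaluate each Lagrange basis at z = 2:
L_0(2) = (-2)/[(-3/2)] = 4/3
L_1(2) = (-1/2)/[(3/2)] = -1/3
Sum: (-2)·(4/3) + 5·(-1/3) = -13/3

-13/3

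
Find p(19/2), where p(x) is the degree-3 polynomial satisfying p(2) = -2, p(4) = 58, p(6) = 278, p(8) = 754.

Using Newton's divided-difference form:
p[2,4] = (58 - (-2)) / (4 - 2) = 30
p[4,6] = (278 - 58) / (6 - 4) = 110
p[6,8] = (754 - 278) / (8 - 6) = 238
p[2,4,6] = (110 - 30) / (6 - 2) = 20
p[4,6,8] = (238 - 110) / (8 - 4) = 32
p[2,4,6,8] = (32 - 20) / (8 - 2) = 2
p(19/2) = -2 + 30·(15/2) + 20·(15/2)·(11/2) + 2·(15/2)·(11/2)·(7/2) = 5347/4

5347/4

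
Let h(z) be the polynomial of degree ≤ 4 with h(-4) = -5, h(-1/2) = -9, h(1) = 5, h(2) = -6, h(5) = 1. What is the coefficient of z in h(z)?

Build the Lagrange basis polynomials:
L_0(z) = (z + 1/2)(z - 1)(z - 2)(z - 5) / [945] = (1/945)z^4 - (1/126)z^3 + (13/945)z^2 - (1/630)z - 1/189
L_1(z) = (z + 4)(z - 1)(z - 2)(z - 5) / [-1155/16] = -(16/1155)z^4 + (64/1155)z^3 + (16/77)z^2 - (928/1155)z + 128/231
L_2(z) = (z + 4)(z + 1/2)(z - 2)(z - 5) / [30] = (1/30)z^4 - (1/12)z^3 - (13/20)z^2 + (31/30)z + 2/3
L_3(z) = (z + 4)(z + 1/2)(z - 1)(z - 5) / [-45] = -(1/45)z^4 + (1/30)z^3 + (4/9)z^2 - (7/30)z - 2/9
L_4(z) = (z + 4)(z + 1/2)(z - 1)(z - 2) / [594] = (1/594)z^4 + (1/396)z^3 - (19/1188)z^2 + (1/198)z + 2/297
h(z) = (-5)·L_0 + (-9)·L_1 + 5·L_2 + (-6)·L_3 + 1·L_4
Only the coefficient of z is needed; take it from each L_i and combine:
(-5)·(-1/630) + (-9)·(-928/1155) + 5·(31/30) + (-6)·(-7/30) + 1·(1/198) = 31903/2310

31903/2310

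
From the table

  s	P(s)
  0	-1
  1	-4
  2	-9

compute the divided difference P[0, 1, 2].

-1

P[0,1] = (-4 - (-1)) / (1 - 0) = -3
P[1,2] = (-9 - (-4)) / (2 - 1) = -5
P[0,1,2] = (-5 - (-3)) / (2 - 0) = -1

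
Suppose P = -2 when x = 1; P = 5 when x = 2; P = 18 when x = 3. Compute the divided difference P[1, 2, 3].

3

P[1,2] = (5 - (-2)) / (2 - 1) = 7
P[2,3] = (18 - 5) / (3 - 2) = 13
P[1,2,3] = (13 - 7) / (3 - 1) = 3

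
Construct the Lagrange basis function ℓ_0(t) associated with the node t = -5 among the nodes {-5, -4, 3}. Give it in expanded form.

ℓ_0(t) = (1/8)t^2 + (1/8)t - 3/2

ℓ_0(t) = (t + 4)(t - 3) / [(-1)·(-8)]
       = (t^2 + t - 12) / (8)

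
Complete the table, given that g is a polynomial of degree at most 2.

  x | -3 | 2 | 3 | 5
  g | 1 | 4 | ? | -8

The 3 known values determine g uniquely (degree ≤ 2).
Evaluate each Lagrange basis at x = 3:
L_0(3) = (1)·(-2)/[(-5)·(-8)] = -1/20
L_1(3) = (6)·(-2)/[(5)·(-3)] = 4/5
L_2(3) = (6)·(1)/[(8)·(3)] = 1/4
Sum: 1·(-1/20) + 4·(4/5) + (-8)·(1/4) = 23/20

23/20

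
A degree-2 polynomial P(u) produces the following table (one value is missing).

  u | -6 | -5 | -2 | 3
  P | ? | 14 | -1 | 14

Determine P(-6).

23

The 3 known values determine P uniquely (degree ≤ 2).
Evaluate each Lagrange basis at u = -6:
L_0(-6) = (-4)·(-9)/[(-3)·(-8)] = 3/2
L_1(-6) = (-1)·(-9)/[(3)·(-5)] = -3/5
L_2(-6) = (-1)·(-4)/[(8)·(5)] = 1/10
Sum: 14·(3/2) + (-1)·(-3/5) + 14·(1/10) = 23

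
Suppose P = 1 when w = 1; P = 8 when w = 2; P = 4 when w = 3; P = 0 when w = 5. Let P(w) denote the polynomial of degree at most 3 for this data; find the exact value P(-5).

L_0(-5) = (-7)·(-8)·(-10)/[(-1)·(-2)·(-4)] = 70
L_1(-5) = (-6)·(-8)·(-10)/[(1)·(-1)·(-3)] = -160
L_2(-5) = (-6)·(-7)·(-10)/[(2)·(1)·(-2)] = 105
L_3(-5) = (-6)·(-7)·(-8)/[(4)·(3)·(2)] = -14
Sum: 1·(70) + 8·(-160) + 4·(105) + 0 = -790

-790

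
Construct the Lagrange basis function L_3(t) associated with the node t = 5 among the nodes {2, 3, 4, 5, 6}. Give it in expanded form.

L_3(t) = (t - 2)(t - 3)(t - 4)(t - 6) / [(3)·(2)·(1)·(-1)]
       = (t^4 - 15t^3 + 80t^2 - 180t + 144) / (-6)

L_3(t) = -(1/6)t^4 + (5/2)t^3 - (40/3)t^2 + 30t - 24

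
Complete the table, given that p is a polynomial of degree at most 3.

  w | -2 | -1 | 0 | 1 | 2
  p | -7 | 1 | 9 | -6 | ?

-67

The 4 known values determine p uniquely (degree ≤ 3).
L_0(2) = (3)·(2)·(1)/[(-1)·(-2)·(-3)] = -1
L_1(2) = (4)·(2)·(1)/[(1)·(-1)·(-2)] = 4
L_2(2) = (4)·(3)·(1)/[(2)·(1)·(-1)] = -6
L_3(2) = (4)·(3)·(2)/[(3)·(2)·(1)] = 4
Sum: (-7)·(-1) + 1·(4) + 9·(-6) + (-6)·(4) = -67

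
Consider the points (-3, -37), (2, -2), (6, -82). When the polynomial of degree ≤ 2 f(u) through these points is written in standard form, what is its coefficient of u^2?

-3

Build the Lagrange basis polynomials:
L_0(u) = (u - 2)(u - 6) / [45] = (1/45)u^2 - (8/45)u + 4/15
L_1(u) = (u + 3)(u - 6) / [-20] = -(1/20)u^2 + (3/20)u + 9/10
L_2(u) = (u + 3)(u - 2) / [36] = (1/36)u^2 + (1/36)u - 1/6
f(u) = (-37)·L_0 + (-2)·L_1 + (-82)·L_2
Only the coefficient of u^2 is needed; take it from each L_i and combine:
(-37)·(1/45) + (-2)·(-1/20) + (-82)·(1/36) = -3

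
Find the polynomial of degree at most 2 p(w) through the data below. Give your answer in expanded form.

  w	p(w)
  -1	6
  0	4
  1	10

p(w) = 4w^2 + 2w + 4

L_0(w) = w(w - 1) / [2] = (1/2)w^2 - (1/2)w
L_1(w) = (w + 1)(w - 1) / [-1] = -w^2 + 1
L_2(w) = (w + 1)w / [2] = (1/2)w^2 + (1/2)w
p(w) = 6·L_0 + 4·L_1 + 10·L_2
  6·L_0(w) = 3w^2 - 3w
  4·L_1(w) = -4w^2 + 4
  10·L_2(w) = 5w^2 + 5w
Adding term by term: 4w^2 + 2w + 4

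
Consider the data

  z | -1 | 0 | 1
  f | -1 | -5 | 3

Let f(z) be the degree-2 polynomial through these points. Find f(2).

23

Evaluate each Lagrange basis at z = 2:
L_0(2) = (2)·(1)/[(-1)·(-2)] = 1
L_1(2) = (3)·(1)/[(1)·(-1)] = -3
L_2(2) = (3)·(2)/[(2)·(1)] = 3
Sum: (-1)·(1) + (-5)·(-3) + 3·(3) = 23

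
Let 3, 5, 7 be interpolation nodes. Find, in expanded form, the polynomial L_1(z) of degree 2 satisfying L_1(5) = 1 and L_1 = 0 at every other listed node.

L_1(z) = (z - 3)(z - 7) / [(2)·(-2)]
       = (z^2 - 10z + 21) / (-4)

L_1(z) = -(1/4)z^2 + (5/2)z - 21/4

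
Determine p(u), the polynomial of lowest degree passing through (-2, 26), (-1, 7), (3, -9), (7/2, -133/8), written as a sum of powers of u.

p(u) = -u^3 + 3u^2 - 3u

Build the Lagrange basis polynomials:
L_0(u) = (u + 1)(u - 3)(u - 7/2) / [-55/2] = -(2/55)u^3 + (1/5)u^2 - (8/55)u - 21/55
L_1(u) = (u + 2)(u - 3)(u - 7/2) / [18] = (1/18)u^3 - (1/4)u^2 - (5/36)u + 7/6
L_2(u) = (u + 2)(u + 1)(u - 7/2) / [-10] = -(1/10)u^3 + (1/20)u^2 + (17/20)u + 7/10
L_3(u) = (u + 2)(u + 1)(u - 3) / [99/8] = (8/99)u^3 - (56/99)u - 16/33
p(u) = 26·L_0 + 7·L_1 + (-9)·L_2 + (-133/8)·L_3
  26·L_0(u) = -(52/55)u^3 + (26/5)u^2 - (208/55)u - 546/55
  7·L_1(u) = (7/18)u^3 - (7/4)u^2 - (35/36)u + 49/6
  (-9)·L_2(u) = (9/10)u^3 - (9/20)u^2 - (153/20)u - 63/10
  (-133/8)·L_3(u) = -(133/99)u^3 + (931/99)u + 266/33
Adding term by term: -u^3 + 3u^2 - 3u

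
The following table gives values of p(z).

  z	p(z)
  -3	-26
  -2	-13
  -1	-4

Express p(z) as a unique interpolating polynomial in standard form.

p(z) = -2z^2 + 3z + 1

Build the Lagrange basis polynomials:
L_0(z) = (z + 2)(z + 1) / [2] = (1/2)z^2 + (3/2)z + 1
L_1(z) = (z + 3)(z + 1) / [-1] = -z^2 - 4z - 3
L_2(z) = (z + 3)(z + 2) / [2] = (1/2)z^2 + (5/2)z + 3
p(z) = (-26)·L_0 + (-13)·L_1 + (-4)·L_2
  (-26)·L_0(z) = -13z^2 - 39z - 26
  (-13)·L_1(z) = 13z^2 + 52z + 39
  (-4)·L_2(z) = -2z^2 - 10z - 12
Adding term by term: -2z^2 + 3z + 1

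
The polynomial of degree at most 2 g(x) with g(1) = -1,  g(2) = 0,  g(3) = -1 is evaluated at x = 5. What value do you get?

-9

Using Newton's divided-difference form:
g[1,2] = (0 - (-1)) / (2 - 1) = 1
g[2,3] = (-1 - 0) / (3 - 2) = -1
g[1,2,3] = (-1 - 1) / (3 - 1) = -1
g(5) = -1 + 1·(4) + (-1)·(4)·(3) = -9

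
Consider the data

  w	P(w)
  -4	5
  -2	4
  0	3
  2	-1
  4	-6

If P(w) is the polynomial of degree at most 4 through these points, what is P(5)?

Using Newton's divided-difference form:
P[-4,-2] = (4 - 5) / (-2 - (-4)) = -1/2
P[-2,0] = (3 - 4) / (0 - (-2)) = -1/2
P[0,2] = (-1 - 3) / (2 - 0) = -2
P[2,4] = (-6 - (-1)) / (4 - 2) = -5/2
P[-4,-2,0] = (-1/2 - (-1/2)) / (0 - (-4)) = 0
P[-2,0,2] = (-2 - (-1/2)) / (2 - (-2)) = -3/8
P[0,2,4] = (-5/2 - (-2)) / (4 - 0) = -1/8
P[-4,-2,0,2] = (-3/8 - 0) / (2 - (-4)) = -1/16
P[-2,0,2,4] = (-1/8 - (-3/8)) / (4 - (-2)) = 1/24
P[-4,-2,0,2,4] = (1/24 - (-1/16)) / (4 - (-4)) = 5/384
P(5) = 5 + (-1/2)·(9) + 0·(9)·(7) + (-1/16)·(9)·(7)·(5) + (5/384)·(9)·(7)·(5)·(3) = -881/128

-881/128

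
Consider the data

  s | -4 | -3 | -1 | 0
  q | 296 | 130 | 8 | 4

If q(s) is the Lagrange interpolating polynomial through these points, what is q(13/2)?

-3793/4

L_0(13/2) = (19/2)·(15/2)·(13/2)/[(-1)·(-3)·(-4)] = -1235/32
L_1(13/2) = (21/2)·(15/2)·(13/2)/[(1)·(-2)·(-3)] = 1365/16
L_2(13/2) = (21/2)·(19/2)·(13/2)/[(3)·(2)·(-1)] = -1729/16
L_3(13/2) = (21/2)·(19/2)·(15/2)/[(4)·(3)·(1)] = 1995/32
Sum: 296·(-1235/32) + 130·(1365/16) + 8·(-1729/16) + 4·(1995/32) = -3793/4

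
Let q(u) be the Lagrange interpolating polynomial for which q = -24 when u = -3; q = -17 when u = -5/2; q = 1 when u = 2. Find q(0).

3

Evaluate each Lagrange basis at u = 0:
L_0(0) = (5/2)·(-2)/[(-1/2)·(-5)] = -2
L_1(0) = (3)·(-2)/[(1/2)·(-9/2)] = 8/3
L_2(0) = (3)·(5/2)/[(5)·(9/2)] = 1/3
Sum: (-24)·(-2) + (-17)·(8/3) + 1·(1/3) = 3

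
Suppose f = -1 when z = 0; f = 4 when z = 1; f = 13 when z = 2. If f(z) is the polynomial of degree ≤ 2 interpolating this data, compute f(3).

Evaluate each Lagrange basis at z = 3:
L_0(3) = (2)·(1)/[(-1)·(-2)] = 1
L_1(3) = (3)·(1)/[(1)·(-1)] = -3
L_2(3) = (3)·(2)/[(2)·(1)] = 3
Sum: (-1)·(1) + 4·(-3) + 13·(3) = 26

26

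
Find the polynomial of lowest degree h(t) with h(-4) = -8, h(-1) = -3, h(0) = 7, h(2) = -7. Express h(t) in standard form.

h(t) = -(31/24)t^3 - (35/8)t^2 + (83/12)t + 7

Build the Lagrange basis polynomials:
L_0(t) = (t + 1)t(t - 2) / [-72] = -(1/72)t^3 + (1/72)t^2 + (1/36)t
L_1(t) = (t + 4)t(t - 2) / [9] = (1/9)t^3 + (2/9)t^2 - (8/9)t
L_2(t) = (t + 4)(t + 1)(t - 2) / [-8] = -(1/8)t^3 - (3/8)t^2 + (3/4)t + 1
L_3(t) = (t + 4)(t + 1)t / [36] = (1/36)t^3 + (5/36)t^2 + (1/9)t
h(t) = (-8)·L_0 + (-3)·L_1 + 7·L_2 + (-7)·L_3
  (-8)·L_0(t) = (1/9)t^3 - (1/9)t^2 - (2/9)t
  (-3)·L_1(t) = -(1/3)t^3 - (2/3)t^2 + (8/3)t
  7·L_2(t) = -(7/8)t^3 - (21/8)t^2 + (21/4)t + 7
  (-7)·L_3(t) = -(7/36)t^3 - (35/36)t^2 - (7/9)t
Adding term by term: -(31/24)t^3 - (35/8)t^2 + (83/12)t + 7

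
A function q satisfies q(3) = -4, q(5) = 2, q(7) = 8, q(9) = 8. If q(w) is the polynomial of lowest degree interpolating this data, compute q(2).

Evaluate each Lagrange basis at w = 2:
L_0(2) = (-3)·(-5)·(-7)/[(-2)·(-4)·(-6)] = 35/16
L_1(2) = (-1)·(-5)·(-7)/[(2)·(-2)·(-4)] = -35/16
L_2(2) = (-1)·(-3)·(-7)/[(4)·(2)·(-2)] = 21/16
L_3(2) = (-1)·(-3)·(-5)/[(6)·(4)·(2)] = -5/16
Sum: (-4)·(35/16) + 2·(-35/16) + 8·(21/16) + 8·(-5/16) = -41/8

-41/8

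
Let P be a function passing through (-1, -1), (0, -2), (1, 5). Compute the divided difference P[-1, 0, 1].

4

P[-1,0] = (-2 - (-1)) / (0 - (-1)) = -1
P[0,1] = (5 - (-2)) / (1 - 0) = 7
P[-1,0,1] = (7 - (-1)) / (1 - (-1)) = 4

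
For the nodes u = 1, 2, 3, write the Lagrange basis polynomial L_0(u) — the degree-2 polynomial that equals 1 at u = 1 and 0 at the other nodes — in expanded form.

L_0(u) = (1/2)u^2 - (5/2)u + 3

L_0(u) = (u - 2)(u - 3) / [(-1)·(-2)]
       = (u^2 - 5u + 6) / (2)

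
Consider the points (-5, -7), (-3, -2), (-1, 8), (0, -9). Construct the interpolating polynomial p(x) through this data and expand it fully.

Newton's divided differences:
p[-5,-3] = (-2 - (-7)) / (-3 - (-5)) = 5/2
p[-3,-1] = (8 - (-2)) / (-1 - (-3)) = 5
p[-1,0] = (-9 - 8) / (0 - (-1)) = -17
p[-5,-3,-1] = (5 - 5/2) / (-1 - (-5)) = 5/8
p[-3,-1,0] = (-17 - 5) / (0 - (-3)) = -22/3
p[-5,-3,-1,0] = (-22/3 - 5/8) / (0 - (-5)) = -191/120
p(x) = -7 + (5/2)·(x + 5) + (5/8)·(x + 5)(x + 3) + (-191/120)·(x + 5)(x + 3)(x + 1)
Expanding: p(x) = -(191/120)x^3 - (137/10)x^2 - (3493/120)x - 9

p(x) = -(191/120)x^3 - (137/10)x^2 - (3493/120)x - 9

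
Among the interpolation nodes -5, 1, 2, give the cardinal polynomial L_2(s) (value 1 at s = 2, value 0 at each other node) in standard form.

L_2(s) = (1/7)s^2 + (4/7)s - 5/7

L_2(s) = (s + 5)(s - 1) / [(7)·(1)]
       = (s^2 + 4s - 5) / (7)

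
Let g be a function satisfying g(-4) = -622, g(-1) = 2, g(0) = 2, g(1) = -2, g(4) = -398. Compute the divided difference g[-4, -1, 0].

-52

g[-4,-1] = (2 - (-622)) / (-1 - (-4)) = 208
g[-1,0] = (2 - 2) / (0 - (-1)) = 0
g[-4,-1,0] = (0 - 208) / (0 - (-4)) = -52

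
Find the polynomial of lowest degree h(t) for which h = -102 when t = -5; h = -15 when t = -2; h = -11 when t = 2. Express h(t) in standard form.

Build the Lagrange basis polynomials:
L_0(t) = (t + 2)(t - 2) / [21] = (1/21)t^2 - 4/21
L_1(t) = (t + 5)(t - 2) / [-12] = -(1/12)t^2 - (1/4)t + 5/6
L_2(t) = (t + 5)(t + 2) / [28] = (1/28)t^2 + (1/4)t + 5/14
h(t) = (-102)·L_0 + (-15)·L_1 + (-11)·L_2
  (-102)·L_0(t) = -(34/7)t^2 + 136/7
  (-15)·L_1(t) = (5/4)t^2 + (15/4)t - 25/2
  (-11)·L_2(t) = -(11/28)t^2 - (11/4)t - 55/14
Adding term by term: -4t^2 + t + 3

h(t) = -4t^2 + t + 3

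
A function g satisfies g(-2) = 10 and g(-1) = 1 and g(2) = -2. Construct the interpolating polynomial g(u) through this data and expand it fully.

Newton's divided differences:
g[-2,-1] = (1 - 10) / (-1 - (-2)) = -9
g[-1,2] = (-2 - 1) / (2 - (-1)) = -1
g[-2,-1,2] = (-1 - (-9)) / (2 - (-2)) = 2
g(u) = 10 + (-9)·(u + 2) + 2·(u + 2)(u + 1)
Expanding: g(u) = 2u^2 - 3u - 4

g(u) = 2u^2 - 3u - 4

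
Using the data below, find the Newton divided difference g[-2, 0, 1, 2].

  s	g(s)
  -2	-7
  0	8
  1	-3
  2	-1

g[-2,0] = (8 - (-7)) / (0 - (-2)) = 15/2
g[0,1] = (-3 - 8) / (1 - 0) = -11
g[1,2] = (-1 - (-3)) / (2 - 1) = 2
g[-2,0,1] = (-11 - 15/2) / (1 - (-2)) = -37/6
g[0,1,2] = (2 - (-11)) / (2 - 0) = 13/2
g[-2,0,1,2] = (13/2 - (-37/6)) / (2 - (-2)) = 19/6

19/6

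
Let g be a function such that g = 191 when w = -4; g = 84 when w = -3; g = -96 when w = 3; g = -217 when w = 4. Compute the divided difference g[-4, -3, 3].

11

g[-4,-3] = (84 - 191) / (-3 - (-4)) = -107
g[-3,3] = (-96 - 84) / (3 - (-3)) = -30
g[-4,-3,3] = (-30 - (-107)) / (3 - (-4)) = 11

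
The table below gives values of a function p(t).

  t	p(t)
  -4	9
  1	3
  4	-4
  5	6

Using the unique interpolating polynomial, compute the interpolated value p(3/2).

L_0(3/2) = (1/2)·(-5/2)·(-7/2)/[(-5)·(-8)·(-9)] = -7/576
L_1(3/2) = (11/2)·(-5/2)·(-7/2)/[(5)·(-3)·(-4)] = 77/96
L_2(3/2) = (11/2)·(1/2)·(-7/2)/[(8)·(3)·(-1)] = 77/192
L_3(3/2) = (11/2)·(1/2)·(-5/2)/[(9)·(4)·(1)] = -55/288
Sum: 9·(-7/576) + 3·(77/96) + (-4)·(77/192) + 6·(-55/288) = -29/64

-29/64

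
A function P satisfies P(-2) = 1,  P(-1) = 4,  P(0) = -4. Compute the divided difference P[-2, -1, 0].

-11/2

P[-2,-1] = (4 - 1) / (-1 - (-2)) = 3
P[-1,0] = (-4 - 4) / (0 - (-1)) = -8
P[-2,-1,0] = (-8 - 3) / (0 - (-2)) = -11/2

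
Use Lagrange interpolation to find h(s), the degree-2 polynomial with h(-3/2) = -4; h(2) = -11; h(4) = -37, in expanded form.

h(s) = -2s^2 - s - 1

Build the Lagrange basis polynomials:
L_0(s) = (s - 2)(s - 4) / [77/4] = (4/77)s^2 - (24/77)s + 32/77
L_1(s) = (s + 3/2)(s - 4) / [-7] = -(1/7)s^2 + (5/14)s + 6/7
L_2(s) = (s + 3/2)(s - 2) / [11] = (1/11)s^2 - (1/22)s - 3/11
h(s) = (-4)·L_0 + (-11)·L_1 + (-37)·L_2
  (-4)·L_0(s) = -(16/77)s^2 + (96/77)s - 128/77
  (-11)·L_1(s) = (11/7)s^2 - (55/14)s - 66/7
  (-37)·L_2(s) = -(37/11)s^2 + (37/22)s + 111/11
Adding term by term: -2s^2 - s - 1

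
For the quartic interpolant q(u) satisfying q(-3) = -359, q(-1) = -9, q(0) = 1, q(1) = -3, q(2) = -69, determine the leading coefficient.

The leading coefficient equals the top divided difference q[-3,-1,0,1,2].
q[-3,-1] = (-9 - (-359)) / (-1 - (-3)) = 175
q[-1,0] = (1 - (-9)) / (0 - (-1)) = 10
q[0,1] = (-3 - 1) / (1 - 0) = -4
q[1,2] = (-69 - (-3)) / (2 - 1) = -66
q[-3,-1,0] = (10 - 175) / (0 - (-3)) = -55
q[-1,0,1] = (-4 - 10) / (1 - (-1)) = -7
q[0,1,2] = (-66 - (-4)) / (2 - 0) = -31
q[-3,-1,0,1] = (-7 - (-55)) / (1 - (-3)) = 12
q[-1,0,1,2] = (-31 - (-7)) / (2 - (-1)) = -8
q[-3,-1,0,1,2] = (-8 - 12) / (2 - (-3)) = -4

-4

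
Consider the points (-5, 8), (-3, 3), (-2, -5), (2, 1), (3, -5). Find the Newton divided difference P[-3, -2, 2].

P[-3,-2] = (-5 - 3) / (-2 - (-3)) = -8
P[-2,2] = (1 - (-5)) / (2 - (-2)) = 3/2
P[-3,-2,2] = (3/2 - (-8)) / (2 - (-3)) = 19/10

19/10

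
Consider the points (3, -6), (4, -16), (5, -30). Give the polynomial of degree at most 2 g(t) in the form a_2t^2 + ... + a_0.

g(t) = -2t^2 + 4t

Build the Lagrange basis polynomials:
L_0(t) = (t - 4)(t - 5) / [2] = (1/2)t^2 - (9/2)t + 10
L_1(t) = (t - 3)(t - 5) / [-1] = -t^2 + 8t - 15
L_2(t) = (t - 3)(t - 4) / [2] = (1/2)t^2 - (7/2)t + 6
g(t) = (-6)·L_0 + (-16)·L_1 + (-30)·L_2
  (-6)·L_0(t) = -3t^2 + 27t - 60
  (-16)·L_1(t) = 16t^2 - 128t + 240
  (-30)·L_2(t) = -15t^2 + 105t - 180
Adding term by term: -2t^2 + 4t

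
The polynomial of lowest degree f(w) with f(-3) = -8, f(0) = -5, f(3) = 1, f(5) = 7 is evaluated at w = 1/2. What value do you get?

-541/128

L_0(1/2) = (1/2)·(-5/2)·(-9/2)/[(-3)·(-6)·(-8)] = -5/128
L_1(1/2) = (7/2)·(-5/2)·(-9/2)/[(3)·(-3)·(-5)] = 7/8
L_2(1/2) = (7/2)·(1/2)·(-9/2)/[(6)·(3)·(-2)] = 7/32
L_3(1/2) = (7/2)·(1/2)·(-5/2)/[(8)·(5)·(2)] = -7/128
Sum: (-8)·(-5/128) + (-5)·(7/8) + 1·(7/32) + 7·(-7/128) = -541/128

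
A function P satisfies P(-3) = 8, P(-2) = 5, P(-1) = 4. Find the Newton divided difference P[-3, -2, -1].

1

P[-3,-2] = (5 - 8) / (-2 - (-3)) = -3
P[-2,-1] = (4 - 5) / (-1 - (-2)) = -1
P[-3,-2,-1] = (-1 - (-3)) / (-1 - (-3)) = 1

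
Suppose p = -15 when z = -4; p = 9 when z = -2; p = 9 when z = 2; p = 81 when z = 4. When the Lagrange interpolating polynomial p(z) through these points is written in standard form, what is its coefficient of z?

-4

L_0(z) = (z + 2)(z - 2)(z - 4) / [-96] = -(1/96)z^3 + (1/24)z^2 + (1/24)z - 1/6
L_1(z) = (z + 4)(z - 2)(z - 4) / [48] = (1/48)z^3 - (1/24)z^2 - (1/3)z + 2/3
L_2(z) = (z + 4)(z + 2)(z - 4) / [-48] = -(1/48)z^3 - (1/24)z^2 + (1/3)z + 2/3
L_3(z) = (z + 4)(z + 2)(z - 2) / [96] = (1/96)z^3 + (1/24)z^2 - (1/24)z - 1/6
p(z) = (-15)·L_0 + 9·L_1 + 9·L_2 + 81·L_3
Only the coefficient of z is needed; take it from each L_i and combine:
(-15)·(1/24) + 9·(-1/3) + 9·(1/3) + 81·(-1/24) = -4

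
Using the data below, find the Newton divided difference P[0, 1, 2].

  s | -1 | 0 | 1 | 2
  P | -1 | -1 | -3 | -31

-13

P[0,1] = (-3 - (-1)) / (1 - 0) = -2
P[1,2] = (-31 - (-3)) / (2 - 1) = -28
P[0,1,2] = (-28 - (-2)) / (2 - 0) = -13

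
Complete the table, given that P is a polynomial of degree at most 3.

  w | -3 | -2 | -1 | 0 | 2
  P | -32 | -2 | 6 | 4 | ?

The 4 known values determine P uniquely (degree ≤ 3).
Evaluate each Lagrange basis at w = 2:
L_0(2) = (4)·(3)·(2)/[(-1)·(-2)·(-3)] = -4
L_1(2) = (5)·(3)·(2)/[(1)·(-1)·(-2)] = 15
L_2(2) = (5)·(4)·(2)/[(2)·(1)·(-1)] = -20
L_3(2) = (5)·(4)·(3)/[(3)·(2)·(1)] = 10
Sum: (-32)·(-4) + (-2)·(15) + 6·(-20) + 4·(10) = 18

18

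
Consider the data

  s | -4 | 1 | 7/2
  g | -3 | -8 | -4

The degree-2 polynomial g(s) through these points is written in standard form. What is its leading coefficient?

Build the Lagrange basis polynomials:
L_0(s) = (s - 1)(s - 7/2) / [75/2] = (2/75)s^2 - (3/25)s + 7/75
L_1(s) = (s + 4)(s - 7/2) / [-25/2] = -(2/25)s^2 - (1/25)s + 28/25
L_2(s) = (s + 4)(s - 1) / [75/4] = (4/75)s^2 + (4/25)s - 16/75
g(s) = (-3)·L_0 + (-8)·L_1 + (-4)·L_2
Only the coefficient of s^2 is needed; take it from each L_i and combine:
(-3)·(2/75) + (-8)·(-2/25) + (-4)·(4/75) = 26/75

26/75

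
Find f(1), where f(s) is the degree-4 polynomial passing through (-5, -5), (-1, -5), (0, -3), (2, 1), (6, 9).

Using Newton's divided-difference form:
f[-5,-1] = (-5 - (-5)) / (-1 - (-5)) = 0
f[-1,0] = (-3 - (-5)) / (0 - (-1)) = 2
f[0,2] = (1 - (-3)) / (2 - 0) = 2
f[2,6] = (9 - 1) / (6 - 2) = 2
f[-5,-1,0] = (2 - 0) / (0 - (-5)) = 2/5
f[-1,0,2] = (2 - 2) / (2 - (-1)) = 0
f[0,2,6] = (2 - 2) / (6 - 0) = 0
f[-5,-1,0,2] = (0 - 2/5) / (2 - (-5)) = -2/35
f[-1,0,2,6] = (0 - 0) / (6 - (-1)) = 0
f[-5,-1,0,2,6] = (0 - (-2/35)) / (6 - (-5)) = 2/385
f(1) = -5 + 0·(6) + (2/5)·(6)·(2) + (-2/35)·(6)·(2)·(1) + (2/385)·(6)·(2)·(1)·(-1) = -73/77

-73/77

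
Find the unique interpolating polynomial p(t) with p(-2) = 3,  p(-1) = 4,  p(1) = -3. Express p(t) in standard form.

p(t) = -(3/2)t^2 - (7/2)t + 2

Newton's divided differences:
p[-2,-1] = (4 - 3) / (-1 - (-2)) = 1
p[-1,1] = (-3 - 4) / (1 - (-1)) = -7/2
p[-2,-1,1] = (-7/2 - 1) / (1 - (-2)) = -3/2
p(t) = 3 + 1·(t + 2) + (-3/2)·(t + 2)(t + 1)
Expanding: p(t) = -(3/2)t^2 - (7/2)t + 2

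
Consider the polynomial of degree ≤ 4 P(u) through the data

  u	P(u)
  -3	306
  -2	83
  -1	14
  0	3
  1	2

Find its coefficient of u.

Build the Lagrange basis polynomials:
L_0(u) = (u + 2)(u + 1)u(u - 1) / [24] = (1/24)u^4 + (1/12)u^3 - (1/24)u^2 - (1/12)u
L_1(u) = (u + 3)(u + 1)u(u - 1) / [-6] = -(1/6)u^4 - (1/2)u^3 + (1/6)u^2 + (1/2)u
L_2(u) = (u + 3)(u + 2)u(u - 1) / [4] = (1/4)u^4 + u^3 + (1/4)u^2 - (3/2)u
L_3(u) = (u + 3)(u + 2)(u + 1)(u - 1) / [-6] = -(1/6)u^4 - (5/6)u^3 - (5/6)u^2 + (5/6)u + 1
L_4(u) = (u + 3)(u + 2)(u + 1)u / [24] = (1/24)u^4 + (1/4)u^3 + (11/24)u^2 + (1/4)u
P(u) = 306·L_0 + 83·L_1 + 14·L_2 + 3·L_3 + 2·L_4
Only the coefficient of u is needed; take it from each L_i and combine:
306·(-1/12) + 83·(1/2) + 14·(-3/2) + 3·(5/6) + 2·(1/4) = -2

-2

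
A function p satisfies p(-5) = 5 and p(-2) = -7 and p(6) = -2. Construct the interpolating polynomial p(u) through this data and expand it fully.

Build the Lagrange basis polynomials:
L_0(u) = (u + 2)(u - 6) / [33] = (1/33)u^2 - (4/33)u - 4/11
L_1(u) = (u + 5)(u - 6) / [-24] = -(1/24)u^2 + (1/24)u + 5/4
L_2(u) = (u + 5)(u + 2) / [88] = (1/88)u^2 + (7/88)u + 5/44
p(u) = 5·L_0 + (-7)·L_1 + (-2)·L_2
  5·L_0(u) = (5/33)u^2 - (20/33)u - 20/11
  (-7)·L_1(u) = (7/24)u^2 - (7/24)u - 35/4
  (-2)·L_2(u) = -(1/44)u^2 - (7/44)u - 5/22
Adding term by term: (37/88)u^2 - (93/88)u - 475/44

p(u) = (37/88)u^2 - (93/88)u - 475/44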